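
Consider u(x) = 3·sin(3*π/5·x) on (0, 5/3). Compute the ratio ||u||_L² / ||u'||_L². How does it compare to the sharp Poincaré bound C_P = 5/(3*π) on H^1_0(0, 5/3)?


||u||_L² / ||u'||_L² = 5/(3*π) = C_P.

u(x) = 3·sin(3*π/5·x), so u'(x) = 9*π*cos(3*π*x/5)/5.
Writing u(x) = A·sin(kπx/L) with A = 3 and k = 1, use ∫_0^L sin²(kπx/L) dx = L/2 and ∫_0^L cos²(kπx/L) dx = L/2.
u² = 9·sin²(3*π/5·x) and (u')² = 81*π^2/25·cos²(3*π/5·x), and each of sin², cos² integrates to L/2 = 5/6 over (0, 5/3).
∫_0^5/3 u² dx = 15/2, so ||u||_L² = sqrt(30)/2.
∫_0^5/3 (u')² dx = 27*π^2/10, so ||u'||_L² = 3*sqrt(30)*π/10.
Ratio ||u||_L² / ||u'||_L² = 5/(3*π).
Sharp Poincaré constant on H^1_0(0, 5/3) is C_P = L/π = 5/(3*π), achieved by sin(3*π/5·x).
This is the k = 1 eigenfunction (up to amplitude), so the ratio equals the sharp Poincaré constant exactly.


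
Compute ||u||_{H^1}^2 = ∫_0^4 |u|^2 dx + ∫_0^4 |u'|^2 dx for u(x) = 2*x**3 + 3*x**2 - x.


||u||_{H^1}^2 = 3214724/105

The H^1 norm (squared) on an interval (0, L) is
  ||u||_{H^1}^2 = ∫_0^L u(x)^2 dx + ∫_0^L u'(x)^2 dx.
Compute u'(x) = 6*x**2 + 6*x - 1.
Then u(x)^2 = 4*x**6 + 12*x**5 + 5*x**4 - 6*x**3 + x**2 and u'(x)^2 = 36*x**4 + 72*x**3 + 24*x**2 - 12*x + 1.
Integrate each monomial from 0 to 4 using ∫_0^4 c·x^n dx = c·4^(n+1)/(n+1):
  ∫_0^4 u(x)^2 dx = ∫_0^4 (4*x^6 + 12*x^5 + 5*x^4 - 6*x^3 + x^2) dx. Term by term:
    ∫_0^4 4*x^6 dx = 65536/7;  ∫_0^4 12*x^5 dx = 8192;  ∫_0^4 5*x^4 dx = 1024;
    ∫_0^4 -6*x^3 dx = -384;  ∫_0^4 x^2 dx = 64/3.
  Sum: 65536/7 + 8192 + 1024 − 384 + 64/3 = 382528/21.
  ∫_0^4 u'(x)^2 dx = ∫_0^4 (36*x^4 + 72*x^3 + 24*x^2 - 12*x + 1) dx. Term by term:
    ∫_0^4 36*x^4 dx = 36864/5;  ∫_0^4 72*x^3 dx = 4608;  ∫_0^4 24*x^2 dx = 512;
    ∫_0^4 -12*x dx = -96;  ∫_0^4 1 dx = 4.
  Sum: 36864/5 + 4608 + 512 − 96 + 4 = 62004/5.
Adding: ||u||_{H^1}^2 = 382528/21 + 62004/5 = 3214724/105.


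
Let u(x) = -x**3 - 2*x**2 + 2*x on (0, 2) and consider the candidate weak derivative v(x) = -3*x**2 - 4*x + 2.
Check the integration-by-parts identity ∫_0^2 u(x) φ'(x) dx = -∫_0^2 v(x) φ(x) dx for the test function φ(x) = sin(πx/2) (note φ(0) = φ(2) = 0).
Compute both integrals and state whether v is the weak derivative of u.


LHS = -96/π^3 + 32/π, RHS = -96/π^3 + 32/π. Yes, v = u' weakly.

u(x) = -x**3 - 2*x**2 + 2*x, classical derivative u'(x) = -3*x**2 - 4*x + 2.
φ(x) = sin(πx/2), so φ'(x) = π*cos(π*x/2)/2.
Note φ(0) = φ(2) = 0, so the boundary term u·φ vanishes.
LHS = ∫_0^2 u(x) φ'(x) dx = ∫_0^2 (-π*x^3*cos(π*x/2)/2 - π*x^2*cos(π*x/2) + π*x*cos(π*x/2)) dx. Term by term:
  ∫_0^2 π*x*cos(π*x/2) dx = -8/π;  ∫_0^2 -π*x^2*cos(π*x/2) dx = 16/π;  ∫_0^2 -π*x^3*cos(π*x/2)/2 dx = -96/π^3 + 24/π.
Sum: -8/π + 16/π + -96/π^3 + 24/π = -96/π^3 + 32/π.
So LHS = -96/π^3 + 32/π.
∫_0^2 v(x) φ(x) dx = ∫_0^2 (-3*x^2*sin(π*x/2) - 4*x*sin(π*x/2) + 2*sin(π*x/2)) dx. Term by term:
  ∫_0^2 2*sin(π*x/2) dx = 8/π;  ∫_0^2 -4*x*sin(π*x/2) dx = -16/π;  ∫_0^2 -3*x^2*sin(π*x/2) dx = -24/π + 96/π^3.
Sum: 8/π − 16/π + -24/π + 96/π^3 = -32/π + 96/π^3.
So RHS = -∫_0^2 v(x) φ(x) dx = -96/π^3 + 32/π.
LHS = RHS, so the identity holds for this test φ.
Moreover u is smooth here and v(x) = u'(x) = -3*x**2 - 4*x + 2 pointwise, so the identity holds for every test function. Hence v is the weak derivative of u.


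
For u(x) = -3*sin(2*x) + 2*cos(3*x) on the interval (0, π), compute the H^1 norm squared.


||u||_{H^1(0,π)}^2 = 96 + 85*π/2

u'(x) = -6*sin(3*x) - 6*cos(2*x).
Expand u² and (u')² and integrate term by term on (0, π), using: for integers n ≥ 1, ∫_0^π sin²(nx) dx = ∫_0^π cos²(nx) dx = π/2; for n ≠ n', ∫_0^π sin(nx)sin(n'x) dx = ∫_0^π cos(nx)cos(n'x) dx = 0; and by product-to-sum, ∫_0^π sin(nx)cos(n'x) dx = ½∫_0^π [sin((n+n')x) + sin((n−n')x)] dx, which is 0 when n+n' is even and 2n/(n²−n'²) when n+n' is odd (it need not vanish on (0, π)).
  u² squared terms: (-3)²·∫sin(2x)² dx = 9·π/2 = 9*π/2;  (2)²·∫cos(3x)² dx = 4·π/2 = 2*π.
  u² cross terms: 2·(-3)·(2)·∫sin(2x)·cos(3x) dx = -12·(-4/5) = 48/5.
  So ∫_0^π u² dx = 9*π/2 + 2*π + 48/5 = 48/5 + 13*π/2.
  (u')² squared terms: (-6)²·∫cos(2x)² dx = 36·π/2 = 18*π;  (-6)²·∫sin(3x)² dx = 36·π/2 = 18*π.
  (u')² cross terms: 2·(-6)·(-6)·∫cos(2x)·sin(3x) dx = 72·(6/5) = 432/5.
  So ∫_0^π (u')² dx = 18*π + 18*π + 432/5 = 432/5 + 36*π.
||u||_{H^1}^2 = (48/5 + 13*π/2) + (432/5 + 36*π) = 96 + 85*π/2.


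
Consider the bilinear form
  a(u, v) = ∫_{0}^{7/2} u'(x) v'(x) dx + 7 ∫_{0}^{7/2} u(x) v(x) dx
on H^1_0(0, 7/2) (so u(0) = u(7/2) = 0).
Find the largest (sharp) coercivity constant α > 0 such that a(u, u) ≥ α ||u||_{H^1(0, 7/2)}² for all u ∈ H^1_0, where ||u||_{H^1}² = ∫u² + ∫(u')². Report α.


α = 1

Coercivity of a(·,·) on H^1_0(0, 7/2) means a(u, u) ≥ α ||u||_{H^1}² for every u ∈ H^1_0.
The interval has length L = 7/2, and Poincaré/coercivity depend only on L. Here a(u, u) = ∫(u')² + (7)·∫u².
Here c = 7 ≥ 1, so a(u,u) = ∫(u')² + c∫u² ≥ ∫(u')² + ∫u² = ||u||_{H^1}², i.e. α = 1 works. No larger α is possible: a(u,u) ≥ α||u||_{H^1}² means (1−α)∫(u')² ≥ (α−c)∫u², and for the modes u_n = sin(nπ(x−x₀)/L) (x₀ the left endpoint) one has ∫u_n²/∫(u_n')² = (L/(nπ))² → 0, so a(u_n,u_n)/||u_n||_{H^1}² → 1. Hence the optimal constant is α = 1.
Therefore α = 1.


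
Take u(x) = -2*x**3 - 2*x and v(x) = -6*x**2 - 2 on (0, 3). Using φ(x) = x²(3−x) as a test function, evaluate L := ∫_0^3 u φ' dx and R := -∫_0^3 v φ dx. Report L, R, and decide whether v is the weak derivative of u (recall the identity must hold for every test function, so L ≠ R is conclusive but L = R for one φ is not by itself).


LHS = 1593/10, RHS = 1593/10. Yes, v = u' weakly.

u(x) = -2*x**3 - 2*x, classical derivative u'(x) = -6*x**2 - 2.
φ(x) = x²(3−x), so φ'(x) = 3*x*(2 - x).
Note φ(0) = φ(3) = 0, so the boundary term u·φ vanishes.
LHS = ∫_0^3 u(x) φ'(x) dx = ∫_0^3 (6*x^5 - 12*x^4 + 6*x^3 - 12*x^2) dx. Term by term:
  ∫_0^3 6*x^5 dx = 729;  ∫_0^3 -12*x^4 dx = -2916/5;  ∫_0^3 6*x^3 dx = 243/2;
  ∫_0^3 -12*x^2 dx = -108.
Sum: 729 − 2916/5 + 243/2 − 108 = 1593/10.
So LHS = 1593/10.
∫_0^3 v(x) φ(x) dx = ∫_0^3 (6*x^5 - 18*x^4 + 2*x^3 - 6*x^2) dx. Term by term:
  ∫_0^3 6*x^5 dx = 729;  ∫_0^3 -18*x^4 dx = -4374/5;  ∫_0^3 2*x^3 dx = 81/2;
  ∫_0^3 -6*x^2 dx = -54.
Sum: 729 − 4374/5 + 81/2 − 54 = -1593/10.
So RHS = -∫_0^3 v(x) φ(x) dx = 1593/10.
LHS = RHS, so the identity holds for this test φ.
Moreover u is smooth here and v(x) = u'(x) = -6*x**2 - 2 pointwise, so the identity holds for every test function. Hence v is the weak derivative of u.


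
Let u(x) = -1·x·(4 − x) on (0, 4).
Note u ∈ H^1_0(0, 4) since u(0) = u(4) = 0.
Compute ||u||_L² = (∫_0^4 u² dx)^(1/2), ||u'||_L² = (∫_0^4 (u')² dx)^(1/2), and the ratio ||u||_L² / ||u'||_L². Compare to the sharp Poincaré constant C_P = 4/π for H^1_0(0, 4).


||u||_L² / ||u'||_L² = 2*sqrt(10)/5 < C_P = 4/π.

u(x) = -1·x·(4 − x), so u'(x) = 2*x - 4.
u(x) = -1·x·(4 − x) vanishes at x = 0 and x = 4, so u ∈ H^1_0(0, 4). Differentiate via the product rule and integrate the resulting polynomials term by term.
  ∫_0^4 u² dx = ∫_0^4 (x^4 - 8*x^3 + 16*x^2) dx. Term by term:
    ∫_0^4 x^4 dx = 1024/5;  ∫_0^4 -8*x^3 dx = -512;  ∫_0^4 16*x^2 dx = 1024/3.
  Sum: 1024/5 − 512 + 1024/3 = 512/15.
  ∫_0^4 (u')² dx = ∫_0^4 (4*x^2 - 16*x + 16) dx. Term by term:
    ∫_0^4 4*x^2 dx = 256/3;  ∫_0^4 -16*x dx = -128;  ∫_0^4 16 dx = 64.
  Sum: 256/3 − 128 + 64 = 64/3.
∫_0^4 u² dx = 512/15, so ||u||_L² = 16*sqrt(30)/15.
∫_0^4 (u')² dx = 64/3, so ||u'||_L² = 8*sqrt(3)/3.
Ratio ||u||_L² / ||u'||_L² = 2*sqrt(10)/5.
Sharp Poincaré constant on H^1_0(0, 4) is C_P = L/π = 4/π, achieved by sin(π/4·x).
A polynomial bump cannot attain the sharp Poincaré constant (only the first sine eigenfunction does), so the ratio is strictly less than C_P, consistent with ||u||_L² ≤ C_P ||u'||_L².


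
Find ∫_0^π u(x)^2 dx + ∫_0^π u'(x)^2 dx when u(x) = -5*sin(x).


||u||_{H^1(0,π)}^2 = 25*π

u'(x) = -5*cos(x).
Expand u² and (u')² and integrate term by term on (0, π), using: for integers n ≥ 1, ∫_0^π sin²(nx) dx = ∫_0^π cos²(nx) dx = π/2; for n ≠ n', ∫_0^π sin(nx)sin(n'x) dx = ∫_0^π cos(nx)cos(n'x) dx = 0; and by product-to-sum, ∫_0^π sin(nx)cos(n'x) dx = ½∫_0^π [sin((n+n')x) + sin((n−n')x)] dx, which is 0 when n+n' is even and 2n/(n²−n'²) when n+n' is odd (it need not vanish on (0, π)).
  u² squared terms: (-5)²·∫sin(x)² dx = 25·π/2 = 25*π/2.
  So ∫_0^π u² dx = 25*π/2.
  (u')² squared terms: (-5)²·∫cos(x)² dx = 25·π/2 = 25*π/2.
  So ∫_0^π (u')² dx = 25*π/2.
||u||_{H^1}^2 = (25*π/2) + (25*π/2) = 25*π.


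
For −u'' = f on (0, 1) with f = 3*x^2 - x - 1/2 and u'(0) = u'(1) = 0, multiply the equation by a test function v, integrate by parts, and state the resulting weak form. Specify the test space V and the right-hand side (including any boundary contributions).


V = H^1(0, 1) (no boundary constraint on v; u is determined up to an additive constant); weak form: ∫_0^1 u'v' dx = ∫_0^1 (3*x^2 - x - 1/2) v dx for all v ∈ V.

Multiply both sides by a test function v and integrate from 0 to 1:
  ∫_0^1 −u''(x) v(x) dx = ∫_0^1 f(x) v(x) dx.
Integrate the LHS by parts once:
  ∫_0^1 −u'' v dx = −[u'(x) v(x)]_0^1 + ∫_0^1 u'(x) v'(x) dx.
Thus ∫_0^1 u'(x) v'(x) dx = ∫_0^1 f(x) v(x) dx + [u'(x) v(x)]_0^1.
Choose V so that boundary terms are either known or forced to vanish.
u has homogeneous Neumann: u'(0) = u'(1) = 0. So [u' v]_0^1 = 0·v(1) − 0·v(0) = 0 for any v; take V = H^1(0, 1).
Weak formulation: find u (satisfying any essential BC) such that ∫_0^1 u'(x) v'(x) dx = ∫_0^1 f v dx for all v ∈ V (homogeneous Neumann, so boundary terms vanish).
Substituting f(x) = 3*x^2 - x - 1/2, the right-hand side is ∫_0^1 (3*x^2 - x - 1/2) v dx.
Compatibility check (pure Neumann): taking v ≡ 1 ∈ V gives 0 = ∫_0^1 f dx + (0) − (0), i.e. ∫_0^1 f dx must equal u'(0) − u'(1) = 0. Indeed ∫_0^1 (3*x^2 - x - 1/2) dx = 0, so the data are compatible. The solution is then unique only up to an additive constant (fix it e.g. by requiring ∫_0^1 u dx = 0).


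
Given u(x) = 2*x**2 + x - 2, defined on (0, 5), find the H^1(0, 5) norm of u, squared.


||u||_{H^1}^2 = 3575

The H^1 norm (squared) on an interval (0, L) is
  ||u||_{H^1}^2 = ∫_0^L u(x)^2 dx + ∫_0^L u'(x)^2 dx.
Compute u'(x) = 4*x + 1.
Then u(x)^2 = 4*x**4 + 4*x**3 - 7*x**2 - 4*x + 4 and u'(x)^2 = 16*x**2 + 8*x + 1.
Integrate each monomial from 0 to 5 using ∫_0^5 c·x^n dx = c·5^(n+1)/(n+1):
  ∫_0^5 u(x)^2 dx = ∫_0^5 (4*x^4 + 4*x^3 - 7*x^2 - 4*x + 4) dx. Term by term:
    ∫_0^5 4*x^4 dx = 2500;  ∫_0^5 4*x^3 dx = 625;  ∫_0^5 -7*x^2 dx = -875/3;
    ∫_0^5 -4*x dx = -50;  ∫_0^5 4 dx = 20.
  Sum: 2500 + 625 − 875/3 − 50 + 20 = 8410/3.
  ∫_0^5 u'(x)^2 dx = ∫_0^5 (16*x^2 + 8*x + 1) dx. Term by term:
    ∫_0^5 16*x^2 dx = 2000/3;  ∫_0^5 8*x dx = 100;  ∫_0^5 1 dx = 5.
  Sum: 2000/3 + 100 + 5 = 2315/3.
Adding: ||u||_{H^1}^2 = 8410/3 + 2315/3 = 3575.


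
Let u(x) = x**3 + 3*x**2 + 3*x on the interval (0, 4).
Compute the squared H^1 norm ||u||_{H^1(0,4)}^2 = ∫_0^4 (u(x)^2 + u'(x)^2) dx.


||u||_{H^1}^2 = 576652/35

The H^1 norm (squared) on an interval (0, L) is
  ||u||_{H^1}^2 = ∫_0^L u(x)^2 dx + ∫_0^L u'(x)^2 dx.
Compute u'(x) = 3*x**2 + 6*x + 3.
Then u(x)^2 = x**6 + 6*x**5 + 15*x**4 + 18*x**3 + 9*x**2 and u'(x)^2 = 9*x**4 + 36*x**3 + 54*x**2 + 36*x + 9.
Integrate each monomial from 0 to 4 using ∫_0^4 c·x^n dx = c·4^(n+1)/(n+1):
  ∫_0^4 u(x)^2 dx = ∫_0^4 (x^6 + 6*x^5 + 15*x^4 + 18*x^3 + 9*x^2) dx. Term by term:
    ∫_0^4 x^6 dx = 16384/7;  ∫_0^4 6*x^5 dx = 4096;  ∫_0^4 15*x^4 dx = 3072;
    ∫_0^4 18*x^3 dx = 1152;  ∫_0^4 9*x^2 dx = 192.
  Sum: 16384/7 + 4096 + 3072 + 1152 + 192 = 75968/7.
  ∫_0^4 u'(x)^2 dx = ∫_0^4 (9*x^4 + 36*x^3 + 54*x^2 + 36*x + 9) dx. Term by term:
    ∫_0^4 9*x^4 dx = 9216/5;  ∫_0^4 36*x^3 dx = 2304;  ∫_0^4 54*x^2 dx = 1152;
    ∫_0^4 36*x dx = 288;  ∫_0^4 9 dx = 36.
  Sum: 9216/5 + 2304 + 1152 + 288 + 36 = 28116/5.
Adding: ||u||_{H^1}^2 = 75968/7 + 28116/5 = 576652/35.


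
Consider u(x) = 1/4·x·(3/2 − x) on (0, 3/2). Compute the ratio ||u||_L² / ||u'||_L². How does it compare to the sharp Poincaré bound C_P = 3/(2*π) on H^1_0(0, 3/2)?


||u||_L² / ||u'||_L² = 3*sqrt(10)/20 < C_P = 3/(2*π).

u(x) = 1/4·x·(3/2 − x), so u'(x) = 3/8 - x/2.
u(x) = 1/4·x·(3/2 − x) vanishes at x = 0 and x = 3/2, so u ∈ H^1_0(0, 3/2). Differentiate via the product rule and integrate the resulting polynomials term by term.
  ∫_0^3/2 u² dx = ∫_0^3/2 (x^4/16 - 3*x^3/16 + 9*x^2/64) dx. Term by term:
    ∫_0^3/2 x^4/16 dx = 243/2560;  ∫_0^3/2 -3*x^3/16 dx = -243/1024;  ∫_0^3/2 9*x^2/64 dx = 81/512.
  Sum: 243/2560 − 243/1024 + 81/512 = 81/5120.
  ∫_0^3/2 (u')² dx = ∫_0^3/2 (x^2/4 - 3*x/8 + 9/64) dx. Term by term:
    ∫_0^3/2 x^2/4 dx = 9/32;  ∫_0^3/2 -3*x/8 dx = -27/64;  ∫_0^3/2 9/64 dx = 27/128.
  Sum: 9/32 − 27/64 + 27/128 = 9/128.
∫_0^3/2 u² dx = 81/5120, so ||u||_L² = 9*sqrt(5)/160.
∫_0^3/2 (u')² dx = 9/128, so ||u'||_L² = 3*sqrt(2)/16.
Ratio ||u||_L² / ||u'||_L² = 3*sqrt(10)/20.
Sharp Poincaré constant on H^1_0(0, 3/2) is C_P = L/π = 3/(2*π), achieved by sin(2*π/3·x).
A polynomial bump cannot attain the sharp Poincaré constant (only the first sine eigenfunction does), so the ratio is strictly less than C_P, consistent with ||u||_L² ≤ C_P ||u'||_L².


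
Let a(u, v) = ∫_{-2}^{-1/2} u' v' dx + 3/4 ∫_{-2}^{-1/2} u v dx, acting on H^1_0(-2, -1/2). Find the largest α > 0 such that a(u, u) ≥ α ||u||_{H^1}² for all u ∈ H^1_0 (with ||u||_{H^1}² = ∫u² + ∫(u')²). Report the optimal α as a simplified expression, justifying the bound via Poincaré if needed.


α = (27 + 16*π^2)/(4*(9 + 4*π^2))

Coercivity of a(·,·) on H^1_0(-2, -1/2) means a(u, u) ≥ α ||u||_{H^1}² for every u ∈ H^1_0.
The interval has length L = 3/2, and Poincaré/coercivity depend only on L. Here a(u, u) = ∫(u')² + (3/4)·∫u².
Here 0 < c = 3/4 < 1. The condition a(u,u) ≥ α||u||_{H^1}² reads (1−α)∫(u')² ≥ (α−c)∫u². Any admissible α is ≤ 1 (rapidly oscillating u have ∫u²/∫(u')² → 0), and α = 1 would force 0 ≥ (1−c)∫u², impossible since c < 1; so 1−α > 0. By the sharp Poincaré inequality on H^1_0 of an interval of length L, ∫(u')² ≥ (π/L)²∫u² with equality for the first sine mode sin(π(x−x₀)/L) (x₀ the left endpoint), so the inequality holds for all u iff (1−α)(π/L)² ≥ α − c, i.e. α ≤ ((π/L)² + c)/((π/L)² + 1) = (1 + c(L/π)²)/(1 + (L/π)²). With (π/L)² = 4*π^2/9 and c = 3/4, the largest admissible constant is α = ((π/L)² + c)/((π/L)² + 1).
Simplifying, α = (27 + 16*π^2)/(4*(9 + 4*π^2)).


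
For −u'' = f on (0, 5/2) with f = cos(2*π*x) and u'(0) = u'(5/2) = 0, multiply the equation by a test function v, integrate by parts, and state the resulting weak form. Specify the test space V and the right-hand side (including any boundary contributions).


V = H^1(0, 5/2) (no boundary constraint on v; u is determined up to an additive constant); weak form: ∫_0^5/2 u'v' dx = ∫_0^5/2 (cos(2*π*x)) v dx for all v ∈ V.

Multiply both sides by a test function v and integrate from 0 to 5/2:
  ∫_0^5/2 −u''(x) v(x) dx = ∫_0^5/2 f(x) v(x) dx.
Integrate the LHS by parts once:
  ∫_0^5/2 −u'' v dx = −[u'(x) v(x)]_0^5/2 + ∫_0^5/2 u'(x) v'(x) dx.
Thus ∫_0^5/2 u'(x) v'(x) dx = ∫_0^5/2 f(x) v(x) dx + [u'(x) v(x)]_0^5/2.
Choose V so that boundary terms are either known or forced to vanish.
u has homogeneous Neumann: u'(0) = u'(5/2) = 0. So [u' v]_0^5/2 = 0·v(5/2) − 0·v(0) = 0 for any v; take V = H^1(0, 5/2).
Weak formulation: find u (satisfying any essential BC) such that ∫_0^5/2 u'(x) v'(x) dx = ∫_0^5/2 f v dx for all v ∈ V (homogeneous Neumann, so boundary terms vanish).
Substituting f(x) = cos(2*π*x), the right-hand side is ∫_0^5/2 (cos(2*π*x)) v dx.
Compatibility check (pure Neumann): taking v ≡ 1 ∈ V gives 0 = ∫_0^5/2 f dx + (0) − (0), i.e. ∫_0^5/2 f dx must equal u'(0) − u'(5/2) = 0. Indeed ∫_0^5/2 (cos(2*π*x)) dx = 0, so the data are compatible. The solution is then unique only up to an additive constant (fix it e.g. by requiring ∫_0^5/2 u dx = 0).


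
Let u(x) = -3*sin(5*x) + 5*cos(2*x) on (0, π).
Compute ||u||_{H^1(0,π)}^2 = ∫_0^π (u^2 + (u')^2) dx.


||u||_{H^1(0,π)}^2 = -500/7 + 359*π/2

u'(x) = -10*sin(2*x) - 15*cos(5*x).
Expand u² and (u')² and integrate term by term on (0, π), using: for integers n ≥ 1, ∫_0^π sin²(nx) dx = ∫_0^π cos²(nx) dx = π/2; for n ≠ n', ∫_0^π sin(nx)sin(n'x) dx = ∫_0^π cos(nx)cos(n'x) dx = 0; and by product-to-sum, ∫_0^π sin(nx)cos(n'x) dx = ½∫_0^π [sin((n+n')x) + sin((n−n')x)] dx, which is 0 when n+n' is even and 2n/(n²−n'²) when n+n' is odd (it need not vanish on (0, π)).
  u² squared terms: (-3)²·∫sin(5x)² dx = 9·π/2 = 9*π/2;  (5)²·∫cos(2x)² dx = 25·π/2 = 25*π/2.
  u² cross terms: 2·(-3)·(5)·∫sin(5x)·cos(2x) dx = -30·(10/21) = -100/7.
  So ∫_0^π u² dx = 9*π/2 + 25*π/2 − 100/7 = -100/7 + 17*π.
  (u')² squared terms: (-15)²·∫cos(5x)² dx = 225·π/2 = 225*π/2;  (-10)²·∫sin(2x)² dx = 100·π/2 = 50*π.
  (u')² cross terms: 2·(-15)·(-10)·∫cos(5x)·sin(2x) dx = 300·(-4/21) = -400/7.
  So ∫_0^π (u')² dx = 225*π/2 + 50*π − 400/7 = -400/7 + 325*π/2.
||u||_{H^1}^2 = (-100/7 + 17*π) + (-400/7 + 325*π/2) = -500/7 + 359*π/2.


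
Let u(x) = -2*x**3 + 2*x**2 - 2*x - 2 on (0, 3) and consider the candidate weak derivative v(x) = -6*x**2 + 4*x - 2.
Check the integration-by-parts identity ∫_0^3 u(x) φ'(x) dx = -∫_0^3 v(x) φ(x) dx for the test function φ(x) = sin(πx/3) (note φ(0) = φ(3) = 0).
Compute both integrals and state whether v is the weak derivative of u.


LHS = -648/π^3 + 138/π, RHS = -648/π^3 + 138/π. Yes, v = u' weakly.

u(x) = -2*x**3 + 2*x**2 - 2*x - 2, classical derivative u'(x) = -6*x**2 + 4*x - 2.
φ(x) = sin(πx/3), so φ'(x) = π*cos(π*x/3)/3.
Note φ(0) = φ(3) = 0, so the boundary term u·φ vanishes.
LHS = ∫_0^3 u(x) φ'(x) dx = ∫_0^3 (-2*π*x^3*cos(π*x/3)/3 + 2*π*x^2*cos(π*x/3)/3 - 2*π*x*cos(π*x/3)/3 - 2*π*cos(π*x/3)/3) dx. Term by term:
  ∫_0^3 -2*π*cos(π*x/3)/3 dx = 0;  ∫_0^3 -2*π*x*cos(π*x/3)/3 dx = 12/π;  ∫_0^3 -2*π*x^3*cos(π*x/3)/3 dx = -648/π^3 + 162/π;
  ∫_0^3 2*π*x^2*cos(π*x/3)/3 dx = -36/π.
Sum: 0 + 12/π + -648/π^3 + 162/π − 36/π = -648/π^3 + 138/π.
So LHS = -648/π^3 + 138/π.
∫_0^3 v(x) φ(x) dx = ∫_0^3 (-6*x^2*sin(π*x/3) + 4*x*sin(π*x/3) - 2*sin(π*x/3)) dx. Term by term:
  ∫_0^3 -2*sin(π*x/3) dx = -12/π;  ∫_0^3 -6*x^2*sin(π*x/3) dx = -162/π + 648/π^3;  ∫_0^3 4*x*sin(π*x/3) dx = 36/π.
Sum: -12/π + -162/π + 648/π^3 + 36/π = -138/π + 648/π^3.
So RHS = -∫_0^3 v(x) φ(x) dx = -648/π^3 + 138/π.
LHS = RHS, so the identity holds for this test φ.
Moreover u is smooth here and v(x) = u'(x) = -6*x**2 + 4*x - 2 pointwise, so the identity holds for every test function. Hence v is the weak derivative of u.


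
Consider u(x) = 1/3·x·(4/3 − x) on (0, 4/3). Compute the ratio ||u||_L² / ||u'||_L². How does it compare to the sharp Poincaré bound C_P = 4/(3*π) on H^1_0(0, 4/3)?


||u||_L² / ||u'||_L² = 2*sqrt(10)/15 < C_P = 4/(3*π).

u(x) = 1/3·x·(4/3 − x), so u'(x) = 4/9 - 2*x/3.
u(x) = 1/3·x·(4/3 − x) vanishes at x = 0 and x = 4/3, so u ∈ H^1_0(0, 4/3). Differentiate via the product rule and integrate the resulting polynomials term by term.
  ∫_0^4/3 u² dx = ∫_0^4/3 (x^4/9 - 8*x^3/27 + 16*x^2/81) dx. Term by term:
    ∫_0^4/3 x^4/9 dx = 1024/10935;  ∫_0^4/3 -8*x^3/27 dx = -512/2187;  ∫_0^4/3 16*x^2/81 dx = 1024/6561.
  Sum: 1024/10935 − 512/2187 + 1024/6561 = 512/32805.
  ∫_0^4/3 (u')² dx = ∫_0^4/3 (4*x^2/9 - 16*x/27 + 16/81) dx. Term by term:
    ∫_0^4/3 4*x^2/9 dx = 256/729;  ∫_0^4/3 -16*x/27 dx = -128/243;  ∫_0^4/3 16/81 dx = 64/243.
  Sum: 256/729 − 128/243 + 64/243 = 64/729.
∫_0^4/3 u² dx = 512/32805, so ||u||_L² = 16*sqrt(10)/405.
∫_0^4/3 (u')² dx = 64/729, so ||u'||_L² = 8/27.
Ratio ||u||_L² / ||u'||_L² = 2*sqrt(10)/15.
Sharp Poincaré constant on H^1_0(0, 4/3) is C_P = L/π = 4/(3*π), achieved by sin(3*π/4·x).
A polynomial bump cannot attain the sharp Poincaré constant (only the first sine eigenfunction does), so the ratio is strictly less than C_P, consistent with ||u||_L² ≤ C_P ||u'||_L².


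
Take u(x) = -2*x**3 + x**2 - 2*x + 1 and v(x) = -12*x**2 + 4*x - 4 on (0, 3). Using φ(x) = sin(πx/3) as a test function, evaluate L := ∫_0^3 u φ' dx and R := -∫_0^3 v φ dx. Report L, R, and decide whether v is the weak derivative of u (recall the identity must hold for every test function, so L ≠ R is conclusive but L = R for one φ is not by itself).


LHS = -648/π^3 + 156/π, RHS = -1296/π^3 + 312/π. No, v is not the weak derivative of u.

u(x) = -2*x**3 + x**2 - 2*x + 1, classical derivative u'(x) = -6*x**2 + 2*x - 2.
φ(x) = sin(πx/3), so φ'(x) = π*cos(π*x/3)/3.
Note φ(0) = φ(3) = 0, so the boundary term u·φ vanishes.
LHS = ∫_0^3 u(x) φ'(x) dx = ∫_0^3 (-2*π*x^3*cos(π*x/3)/3 + π*x^2*cos(π*x/3)/3 - 2*π*x*cos(π*x/3)/3 + π*cos(π*x/3)/3) dx. Term by term:
  ∫_0^3 π*cos(π*x/3)/3 dx = 0;  ∫_0^3 -2*π*x*cos(π*x/3)/3 dx = 12/π;  ∫_0^3 -2*π*x^3*cos(π*x/3)/3 dx = -648/π^3 + 162/π;
  ∫_0^3 π*x^2*cos(π*x/3)/3 dx = -18/π.
Sum: 0 + 12/π + -648/π^3 + 162/π − 18/π = -648/π^3 + 156/π.
So LHS = -648/π^3 + 156/π.
∫_0^3 v(x) φ(x) dx = ∫_0^3 (-12*x^2*sin(π*x/3) + 4*x*sin(π*x/3) - 4*sin(π*x/3)) dx. Term by term:
  ∫_0^3 -4*sin(π*x/3) dx = -24/π;  ∫_0^3 -12*x^2*sin(π*x/3) dx = -324/π + 1296/π^3;  ∫_0^3 4*x*sin(π*x/3) dx = 36/π.
Sum: -24/π + -324/π + 1296/π^3 + 36/π = -312/π + 1296/π^3.
So RHS = -∫_0^3 v(x) φ(x) dx = -1296/π^3 + 312/π.
LHS − RHS = -156/π + 648/π^3 ≠ 0, so the identity fails.
(For a valid weak derivative the identity must hold for EVERY test function, in particular this one. The failure shows v is NOT the weak derivative of u.)
Correct weak derivative would be u'(x) = -6*x**2 + 2*x - 2.


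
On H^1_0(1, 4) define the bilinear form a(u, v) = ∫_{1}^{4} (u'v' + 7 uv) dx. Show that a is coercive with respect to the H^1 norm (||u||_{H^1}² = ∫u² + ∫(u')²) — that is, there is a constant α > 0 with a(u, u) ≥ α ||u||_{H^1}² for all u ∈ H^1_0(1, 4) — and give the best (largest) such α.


α = 1

Coercivity of a(·,·) on H^1_0(1, 4) means a(u, u) ≥ α ||u||_{H^1}² for every u ∈ H^1_0.
The interval has length L = 3, and Poincaré/coercivity depend only on L. Here a(u, u) = ∫(u')² + (7)·∫u².
Here c = 7 ≥ 1, so a(u,u) = ∫(u')² + c∫u² ≥ ∫(u')² + ∫u² = ||u||_{H^1}², i.e. α = 1 works. No larger α is possible: a(u,u) ≥ α||u||_{H^1}² means (1−α)∫(u')² ≥ (α−c)∫u², and for the modes u_n = sin(nπ(x−x₀)/L) (x₀ the left endpoint) one has ∫u_n²/∫(u_n')² = (L/(nπ))² → 0, so a(u_n,u_n)/||u_n||_{H^1}² → 1. Hence the optimal constant is α = 1.
Therefore α = 1.


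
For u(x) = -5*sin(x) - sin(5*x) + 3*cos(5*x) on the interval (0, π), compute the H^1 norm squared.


||u||_{H^1(0,π)}^2 = 155*π

u'(x) = -15*sin(5*x) - 5*cos(x) - 5*cos(5*x).
Expand u² and (u')² and integrate term by term on (0, π), using: for integers n ≥ 1, ∫_0^π sin²(nx) dx = ∫_0^π cos²(nx) dx = π/2; for n ≠ n', ∫_0^π sin(nx)sin(n'x) dx = ∫_0^π cos(nx)cos(n'x) dx = 0; and by product-to-sum, ∫_0^π sin(nx)cos(n'x) dx = ½∫_0^π [sin((n+n')x) + sin((n−n')x)] dx, which is 0 when n+n' is even and 2n/(n²−n'²) when n+n' is odd (it need not vanish on (0, π)).
  u² squared terms: (-1)²·∫sin(5x)² dx = 1·π/2 = π/2;  (-5)²·∫sin(x)² dx = 25·π/2 = 25*π/2;  (3)²·∫cos(5x)² dx = 9·π/2 = 9*π/2.
  u² cross terms: 2·(-1)·(-5)·∫sin(5x)·sin(x) dx = 10·(0) = 0;  2·(-1)·(3)·∫sin(5x)·cos(5x) dx = -6·(0) = 0;  2·(-5)·(3)·∫sin(x)·cos(5x) dx = -30·(0) = 0.
  So ∫_0^π u² dx = π/2 + 25*π/2 + 9*π/2 + 0 + 0 + 0 = 35*π/2.
  (u')² squared terms: (-15)²·∫sin(5x)² dx = 225·π/2 = 225*π/2;  (-5)²·∫cos(x)² dx = 25·π/2 = 25*π/2;  (-5)²·∫cos(5x)² dx = 25·π/2 = 25*π/2.
  (u')² cross terms: 2·(-15)·(-5)·∫sin(5x)·cos(x) dx = 150·(0) = 0;  2·(-15)·(-5)·∫sin(5x)·cos(5x) dx = 150·(0) = 0;  2·(-5)·(-5)·∫cos(x)·cos(5x) dx = 50·(0) = 0.
  So ∫_0^π (u')² dx = 225*π/2 + 25*π/2 + 25*π/2 + 0 + 0 + 0 = 275*π/2.
||u||_{H^1}^2 = (35*π/2) + (275*π/2) = 155*π.


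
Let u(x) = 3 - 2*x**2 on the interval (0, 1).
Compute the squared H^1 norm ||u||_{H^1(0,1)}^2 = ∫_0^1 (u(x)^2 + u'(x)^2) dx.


||u||_{H^1}^2 = 167/15

The H^1 norm (squared) on an interval (0, L) is
  ||u||_{H^1}^2 = ∫_0^L u(x)^2 dx + ∫_0^L u'(x)^2 dx.
Compute u'(x) = -4*x.
Then u(x)^2 = 4*x**4 - 12*x**2 + 9 and u'(x)^2 = 16*x**2.
Integrate each monomial from 0 to 1 using ∫_0^1 c·x^n dx = c·1^(n+1)/(n+1):
  ∫_0^1 u(x)^2 dx = ∫_0^1 (4*x^4 - 12*x^2 + 9) dx. Term by term:
    ∫_0^1 4*x^4 dx = 4/5;  ∫_0^1 -12*x^2 dx = -4;  ∫_0^1 9 dx = 9.
  Sum: 4/5 − 4 + 9 = 29/5.
  ∫_0^1 u'(x)^2 dx = ∫_0^1 (16*x^2) dx. Term by term:
    ∫_0^1 16*x^2 dx = 16/3.
Adding: ||u||_{H^1}^2 = 29/5 + 16/3 = 167/15.


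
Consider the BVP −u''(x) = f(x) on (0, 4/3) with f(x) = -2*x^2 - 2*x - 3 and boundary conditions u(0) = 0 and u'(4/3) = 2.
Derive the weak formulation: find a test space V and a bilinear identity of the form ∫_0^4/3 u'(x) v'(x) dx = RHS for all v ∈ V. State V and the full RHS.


V = {v ∈ H^1(0, 4/3) : v(0) = 0} (test functions vanish at x = 0 where u is specified); weak form: ∫_0^4/3 u'v' dx = ∫_0^4/3 (-2*x^2 - 2*x - 3) v dx + 2·v(4/3) for all v ∈ V.

Multiply both sides by a test function v and integrate from 0 to 4/3:
  ∫_0^4/3 −u''(x) v(x) dx = ∫_0^4/3 f(x) v(x) dx.
Integrate the LHS by parts once:
  ∫_0^4/3 −u'' v dx = −[u'(x) v(x)]_0^4/3 + ∫_0^4/3 u'(x) v'(x) dx.
Thus ∫_0^4/3 u'(x) v'(x) dx = ∫_0^4/3 f(x) v(x) dx + [u'(x) v(x)]_0^4/3.
Choose V so that boundary terms are either known or forced to vanish.
Mixed BC: u(0) = 0 (Dirichlet) and u'(4/3) = 2 (Neumann). Define V = {v ∈ H^1(0, 4/3) : v(0) = 0}. Then [u' v]_0^4/3 = u'(4/3)·v(4/3) − u'(0)·0 = 2·v(4/3).
Weak formulation: find u (satisfying any essential BC) such that ∫_0^4/3 u'(x) v'(x) dx = ∫_0^4/3 f v dx + 2·v(4/3) for all v ∈ V (Dirichlet at 0 absorbed into V; Neumann datum at x = 4/3 contributes the boundary term).
Substituting f(x) = -2*x^2 - 2*x - 3, the right-hand side is ∫_0^4/3 (-2*x^2 - 2*x - 3) v dx + 2·v(4/3).


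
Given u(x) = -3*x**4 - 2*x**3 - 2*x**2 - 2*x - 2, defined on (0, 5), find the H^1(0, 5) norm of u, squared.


||u||_{H^1}^2 = 68171135/14

The H^1 norm (squared) on an interval (0, L) is
  ||u||_{H^1}^2 = ∫_0^L u(x)^2 dx + ∫_0^L u'(x)^2 dx.
Compute u'(x) = -12*x**3 - 6*x**2 - 4*x - 2.
Then u(x)^2 = 9*x**8 + 12*x**7 + 16*x**6 + 20*x**5 + 24*x**4 + 16*x**3 + 12*x**2 + 8*x + 4 and u'(x)^2 = 144*x**6 + 144*x**5 + 132*x**4 + 96*x**3 + 40*x**2 + 16*x + 4.
Integrate each monomial from 0 to 5 using ∫_0^5 c·x^n dx = c·5^(n+1)/(n+1):
  ∫_0^5 u(x)^2 dx = ∫_0^5 (9*x^8 + 12*x^7 + 16*x^6 + 20*x^5 + 24*x^4 + 16*x^3 + 12*x^2 + 8*x + 4) dx. Term by term:
    ∫_0^5 9*x^8 dx = 1953125;  ∫_0^5 12*x^7 dx = 1171875/2;  ∫_0^5 16*x^6 dx = 1250000/7;
    ∫_0^5 20*x^5 dx = 156250/3;  ∫_0^5 24*x^4 dx = 15000;  ∫_0^5 16*x^3 dx = 2500;
    ∫_0^5 12*x^2 dx = 500;  ∫_0^5 8*x dx = 100;  ∫_0^5 4 dx = 20.
  Sum: 1953125 + 1171875/2 + 1250000/7 + 156250/3 + 15000 + 2500 + 500 + 100 + 20 = 117089165/42.
  ∫_0^5 u'(x)^2 dx = ∫_0^5 (144*x^6 + 144*x^5 + 132*x^4 + 96*x^3 + 40*x^2 + 16*x + 4) dx. Term by term:
    ∫_0^5 144*x^6 dx = 11250000/7;  ∫_0^5 144*x^5 dx = 375000;  ∫_0^5 132*x^4 dx = 82500;
    ∫_0^5 96*x^3 dx = 15000;  ∫_0^5 40*x^2 dx = 5000/3;  ∫_0^5 16*x dx = 200;
    ∫_0^5 4 dx = 20.
  Sum: 11250000/7 + 375000 + 82500 + 15000 + 5000/3 + 200 + 20 = 43712120/21.
Adding: ||u||_{H^1}^2 = 117089165/42 + 43712120/21 = 68171135/14.


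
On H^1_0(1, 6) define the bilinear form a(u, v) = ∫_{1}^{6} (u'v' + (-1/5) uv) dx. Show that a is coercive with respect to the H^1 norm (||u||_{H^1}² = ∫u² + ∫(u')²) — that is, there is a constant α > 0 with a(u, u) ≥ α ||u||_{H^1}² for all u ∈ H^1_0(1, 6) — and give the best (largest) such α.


α = (-5 + π^2)/(π^2 + 25)

Coercivity of a(·,·) on H^1_0(1, 6) means a(u, u) ≥ α ||u||_{H^1}² for every u ∈ H^1_0.
The interval has length L = 5, and Poincaré/coercivity depend only on L. Here a(u, u) = ∫(u')² + (-1/5)·∫u².
Here c = -1/5 < 0 with |c| < (π/L)² = π^2/25, so coercivity still holds. The condition a(u,u) ≥ α||u||_{H^1}² reads (1−α)∫(u')² ≥ (α−c)∫u². Any admissible α is ≤ 1 (rapidly oscillating u have ∫u²/∫(u')² → 0), and α = 1 would force 0 ≥ (1−c)∫u², impossible since c < 1; so 1−α > 0. By the sharp Poincaré inequality on H^1_0 of an interval of length L, ∫(u')² ≥ (π/L)²∫u² with equality for the first sine mode sin(π(x−x₀)/L) (x₀ the left endpoint), so the inequality holds for all u iff (1−α)(π/L)² ≥ α − c, i.e. α ≤ ((π/L)² + c)/((π/L)² + 1) = (1 + c(L/π)²)/(1 + (L/π)²). (Direct route, valid since c ≤ 0: Poincaré gives c∫u² ≥ c(L/π)²∫(u')², so a(u,u) ≥ (1 + c(L/π)²)∫(u')², while ||u||_{H^1}² ≤ (1 + (L/π)²)∫(u')²; dividing yields the same α.) With (π/L)² = π^2/25 and c = -1/5, the largest admissible constant is α = ((π/L)² + c)/((π/L)² + 1).
Simplifying, α = (-5 + π^2)/(π^2 + 25).


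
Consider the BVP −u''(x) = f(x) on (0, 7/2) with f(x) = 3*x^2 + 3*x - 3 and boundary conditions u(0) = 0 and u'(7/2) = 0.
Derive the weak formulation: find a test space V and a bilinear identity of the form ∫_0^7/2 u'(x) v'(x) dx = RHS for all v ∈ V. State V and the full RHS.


V = {v ∈ H^1(0, 7/2) : v(0) = 0} (test functions vanish at x = 0 where u is specified); weak form: ∫_0^7/2 u'v' dx = ∫_0^7/2 (3*x^2 + 3*x - 3) v dx for all v ∈ V.

Multiply both sides by a test function v and integrate from 0 to 7/2:
  ∫_0^7/2 −u''(x) v(x) dx = ∫_0^7/2 f(x) v(x) dx.
Integrate the LHS by parts once:
  ∫_0^7/2 −u'' v dx = −[u'(x) v(x)]_0^7/2 + ∫_0^7/2 u'(x) v'(x) dx.
Thus ∫_0^7/2 u'(x) v'(x) dx = ∫_0^7/2 f(x) v(x) dx + [u'(x) v(x)]_0^7/2.
Choose V so that boundary terms are either known or forced to vanish.
Mixed BC: u(0) = 0 (Dirichlet) and u'(7/2) = 0 (Neumann). Define V = {v ∈ H^1(0, 7/2) : v(0) = 0}. Then [u' v]_0^7/2 = u'(7/2)·v(7/2) − u'(0)·0 = 0.
Weak formulation: find u (satisfying any essential BC) such that ∫_0^7/2 u'(x) v'(x) dx = ∫_0^7/2 f v dx for all v ∈ V (Dirichlet at 0 absorbed into V; the Neumann datum at x = 7/2 is zero, so no boundary term remains).
Substituting f(x) = 3*x^2 + 3*x - 3, the right-hand side is ∫_0^7/2 (3*x^2 + 3*x - 3) v dx.


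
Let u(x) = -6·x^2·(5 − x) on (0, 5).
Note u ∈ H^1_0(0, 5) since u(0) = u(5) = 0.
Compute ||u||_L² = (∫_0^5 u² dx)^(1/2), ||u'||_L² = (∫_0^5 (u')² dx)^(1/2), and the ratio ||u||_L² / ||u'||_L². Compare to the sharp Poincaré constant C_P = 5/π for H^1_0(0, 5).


||u||_L² / ||u'||_L² = 5*sqrt(14)/14 < C_P = 5/π.

u(x) = -6·x^2·(5 − x), so u'(x) = 6*x*(3*x - 10).
u(x) = -6·x^2·(5 − x) vanishes at x = 0 and x = 5, so u ∈ H^1_0(0, 5). Differentiate via the product rule and integrate the resulting polynomials term by term.
  ∫_0^5 u² dx = ∫_0^5 (36*x^6 - 360*x^5 + 900*x^4) dx. Term by term:
    ∫_0^5 36*x^6 dx = 2812500/7;  ∫_0^5 -360*x^5 dx = -937500;  ∫_0^5 900*x^4 dx = 562500.
  Sum: 2812500/7 − 937500 + 562500 = 187500/7.
  ∫_0^5 (u')² dx = ∫_0^5 (324*x^4 - 2160*x^3 + 3600*x^2) dx. Term by term:
    ∫_0^5 324*x^4 dx = 202500;  ∫_0^5 -2160*x^3 dx = -337500;  ∫_0^5 3600*x^2 dx = 150000.
  Sum: 202500 − 337500 + 150000 = 15000.
∫_0^5 u² dx = 187500/7, so ||u||_L² = 250*sqrt(21)/7.
∫_0^5 (u')² dx = 15000, so ||u'||_L² = 50*sqrt(6).
Ratio ||u||_L² / ||u'||_L² = 5*sqrt(14)/14.
Sharp Poincaré constant on H^1_0(0, 5) is C_P = L/π = 5/π, achieved by sin(π/5·x).
A polynomial bump cannot attain the sharp Poincaré constant (only the first sine eigenfunction does), so the ratio is strictly less than C_P, consistent with ||u||_L² ≤ C_P ||u'||_L².


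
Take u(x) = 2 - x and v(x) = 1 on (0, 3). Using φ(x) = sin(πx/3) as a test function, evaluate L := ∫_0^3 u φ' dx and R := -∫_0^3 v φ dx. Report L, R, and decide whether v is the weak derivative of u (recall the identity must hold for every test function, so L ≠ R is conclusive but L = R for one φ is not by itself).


LHS = 6/π, RHS = -6/π. No, v is not the weak derivative of u.

u(x) = 2 - x, classical derivative u'(x) = -1.
φ(x) = sin(πx/3), so φ'(x) = π*cos(π*x/3)/3.
Note φ(0) = φ(3) = 0, so the boundary term u·φ vanishes.
LHS = ∫_0^3 u(x) φ'(x) dx = ∫_0^3 (-π*x*cos(π*x/3)/3 + 2*π*cos(π*x/3)/3) dx. Term by term:
  ∫_0^3 2*π*cos(π*x/3)/3 dx = 0;  ∫_0^3 -π*x*cos(π*x/3)/3 dx = 6/π.
Sum: 0 + 6/π = 6/π.
So LHS = 6/π.
∫_0^3 v(x) φ(x) dx = ∫_0^3 (sin(π*x/3)) dx. Term by term:
  ∫_0^3 sin(π*x/3) dx = 6/π.
So RHS = -∫_0^3 v(x) φ(x) dx = -6/π.
LHS − RHS = 12/π ≠ 0, so the identity fails.
(For a valid weak derivative the identity must hold for EVERY test function, in particular this one. The failure shows v is NOT the weak derivative of u.)
Correct weak derivative would be u'(x) = -1.


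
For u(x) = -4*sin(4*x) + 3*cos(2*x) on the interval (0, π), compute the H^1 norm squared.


||u||_{H^1(0,π)}^2 = 317*π/2

u'(x) = -6*sin(2*x) - 16*cos(4*x).
Expand u² and (u')² and integrate term by term on (0, π), using: for integers n ≥ 1, ∫_0^π sin²(nx) dx = ∫_0^π cos²(nx) dx = π/2; for n ≠ n', ∫_0^π sin(nx)sin(n'x) dx = ∫_0^π cos(nx)cos(n'x) dx = 0; and by product-to-sum, ∫_0^π sin(nx)cos(n'x) dx = ½∫_0^π [sin((n+n')x) + sin((n−n')x)] dx, which is 0 when n+n' is even and 2n/(n²−n'²) when n+n' is odd (it need not vanish on (0, π)).
  u² squared terms: (-4)²·∫sin(4x)² dx = 16·π/2 = 8*π;  (3)²·∫cos(2x)² dx = 9·π/2 = 9*π/2.
  u² cross terms: 2·(-4)·(3)·∫sin(4x)·cos(2x) dx = -24·(0) = 0.
  So ∫_0^π u² dx = 8*π + 9*π/2 + 0 = 25*π/2.
  (u')² squared terms: (-16)²·∫cos(4x)² dx = 256·π/2 = 128*π;  (-6)²·∫sin(2x)² dx = 36·π/2 = 18*π.
  (u')² cross terms: 2·(-16)·(-6)·∫cos(4x)·sin(2x) dx = 192·(0) = 0.
  So ∫_0^π (u')² dx = 128*π + 18*π + 0 = 146*π.
||u||_{H^1}^2 = (25*π/2) + (146*π) = 317*π/2.


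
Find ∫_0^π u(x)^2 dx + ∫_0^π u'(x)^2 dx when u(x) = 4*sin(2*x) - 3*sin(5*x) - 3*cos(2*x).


||u||_{H^1(0,π)}^2 = 300/7 + 359*π/2

u'(x) = 6*sin(2*x) + 8*cos(2*x) - 15*cos(5*x).
Expand u² and (u')² and integrate term by term on (0, π), using: for integers n ≥ 1, ∫_0^π sin²(nx) dx = ∫_0^π cos²(nx) dx = π/2; for n ≠ n', ∫_0^π sin(nx)sin(n'x) dx = ∫_0^π cos(nx)cos(n'x) dx = 0; and by product-to-sum, ∫_0^π sin(nx)cos(n'x) dx = ½∫_0^π [sin((n+n')x) + sin((n−n')x)] dx, which is 0 when n+n' is even and 2n/(n²−n'²) when n+n' is odd (it need not vanish on (0, π)).
  u² squared terms: (-3)²·∫cos(2x)² dx = 9·π/2 = 9*π/2;  (-3)²·∫sin(5x)² dx = 9·π/2 = 9*π/2;  (4)²·∫sin(2x)² dx = 16·π/2 = 8*π.
  u² cross terms: 2·(-3)·(-3)·∫cos(2x)·sin(5x) dx = 18·(10/21) = 60/7;  2·(-3)·(4)·∫cos(2x)·sin(2x) dx = -24·(0) = 0;  2·(-3)·(4)·∫sin(5x)·sin(2x) dx = -24·(0) = 0.
  So ∫_0^π u² dx = 9*π/2 + 9*π/2 + 8*π + 60/7 + 0 + 0 = 60/7 + 17*π.
  (u')² squared terms: (-15)²·∫cos(5x)² dx = 225·π/2 = 225*π/2;  (6)²·∫sin(2x)² dx = 36·π/2 = 18*π;  (8)²·∫cos(2x)² dx = 64·π/2 = 32*π.
  (u')² cross terms: 2·(-15)·(6)·∫cos(5x)·sin(2x) dx = -180·(-4/21) = 240/7;  2·(-15)·(8)·∫cos(5x)·cos(2x) dx = -240·(0) = 0;  2·(6)·(8)·∫sin(2x)·cos(2x) dx = 96·(0) = 0.
  So ∫_0^π (u')² dx = 225*π/2 + 18*π + 32*π + 240/7 + 0 + 0 = 240/7 + 325*π/2.
||u||_{H^1}^2 = (60/7 + 17*π) + (240/7 + 325*π/2) = 300/7 + 359*π/2.


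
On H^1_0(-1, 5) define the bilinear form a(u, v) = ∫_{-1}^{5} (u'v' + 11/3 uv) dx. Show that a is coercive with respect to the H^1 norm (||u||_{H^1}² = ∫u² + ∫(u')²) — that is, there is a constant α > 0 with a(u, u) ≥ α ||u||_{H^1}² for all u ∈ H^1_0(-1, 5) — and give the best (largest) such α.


α = 1

Coercivity of a(·,·) on H^1_0(-1, 5) means a(u, u) ≥ α ||u||_{H^1}² for every u ∈ H^1_0.
The interval has length L = 6, and Poincaré/coercivity depend only on L. Here a(u, u) = ∫(u')² + (11/3)·∫u².
Here c = 11/3 ≥ 1, so a(u,u) = ∫(u')² + c∫u² ≥ ∫(u')² + ∫u² = ||u||_{H^1}², i.e. α = 1 works. No larger α is possible: a(u,u) ≥ α||u||_{H^1}² means (1−α)∫(u')² ≥ (α−c)∫u², and for the modes u_n = sin(nπ(x−x₀)/L) (x₀ the left endpoint) one has ∫u_n²/∫(u_n')² = (L/(nπ))² → 0, so a(u_n,u_n)/||u_n||_{H^1}² → 1. Hence the optimal constant is α = 1.
Therefore α = 1.


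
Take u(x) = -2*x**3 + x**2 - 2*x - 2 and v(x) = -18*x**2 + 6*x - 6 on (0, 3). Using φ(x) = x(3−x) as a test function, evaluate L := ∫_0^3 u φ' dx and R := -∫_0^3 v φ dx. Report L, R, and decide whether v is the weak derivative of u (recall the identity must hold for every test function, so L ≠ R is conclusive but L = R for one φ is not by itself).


LHS = 342/5, RHS = 1026/5. No, v is not the weak derivative of u.

u(x) = -2*x**3 + x**2 - 2*x - 2, classical derivative u'(x) = -6*x**2 + 2*x - 2.
φ(x) = x(3−x), so φ'(x) = 3 - 2*x.
Note φ(0) = φ(3) = 0, so the boundary term u·φ vanishes.
LHS = ∫_0^3 u(x) φ'(x) dx = ∫_0^3 (4*x^4 - 8*x^3 + 7*x^2 - 2*x - 6) dx. Term by term:
  ∫_0^3 4*x^4 dx = 972/5;  ∫_0^3 -8*x^3 dx = -162;  ∫_0^3 7*x^2 dx = 63;
  ∫_0^3 -2*x dx = -9;  ∫_0^3 -6 dx = -18.
Sum: 972/5 − 162 + 63 − 9 − 18 = 342/5.
So LHS = 342/5.
∫_0^3 v(x) φ(x) dx = ∫_0^3 (18*x^4 - 60*x^3 + 24*x^2 - 18*x) dx. Term by term:
  ∫_0^3 18*x^4 dx = 4374/5;  ∫_0^3 -60*x^3 dx = -1215;  ∫_0^3 24*x^2 dx = 216;
  ∫_0^3 -18*x dx = -81.
Sum: 4374/5 − 1215 + 216 − 81 = -1026/5.
So RHS = -∫_0^3 v(x) φ(x) dx = 1026/5.
LHS − RHS = -684/5 ≠ 0, so the identity fails.
(For a valid weak derivative the identity must hold for EVERY test function, in particular this one. The failure shows v is NOT the weak derivative of u.)
Correct weak derivative would be u'(x) = -6*x**2 + 2*x - 2.


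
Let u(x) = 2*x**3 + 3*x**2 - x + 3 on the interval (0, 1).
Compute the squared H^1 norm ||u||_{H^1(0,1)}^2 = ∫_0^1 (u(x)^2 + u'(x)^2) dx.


||u||_{H^1}^2 = 9577/210

The H^1 norm (squared) on an interval (0, L) is
  ||u||_{H^1}^2 = ∫_0^L u(x)^2 dx + ∫_0^L u'(x)^2 dx.
Compute u'(x) = 6*x**2 + 6*x - 1.
Then u(x)^2 = 4*x**6 + 12*x**5 + 5*x**4 + 6*x**3 + 19*x**2 - 6*x + 9 and u'(x)^2 = 36*x**4 + 72*x**3 + 24*x**2 - 12*x + 1.
Integrate each monomial from 0 to 1 using ∫_0^1 c·x^n dx = c·1^(n+1)/(n+1):
  ∫_0^1 u(x)^2 dx = ∫_0^1 (4*x^6 + 12*x^5 + 5*x^4 + 6*x^3 + 19*x^2 - 6*x + 9) dx. Term by term:
    ∫_0^1 4*x^6 dx = 4/7;  ∫_0^1 12*x^5 dx = 2;  ∫_0^1 5*x^4 dx = 1;
    ∫_0^1 6*x^3 dx = 3/2;  ∫_0^1 19*x^2 dx = 19/3;  ∫_0^1 -6*x dx = -3;
    ∫_0^1 9 dx = 9.
  Sum: 4/7 + 2 + 1 + 3/2 + 19/3 − 3 + 9 = 731/42.
  ∫_0^1 u'(x)^2 dx = ∫_0^1 (36*x^4 + 72*x^3 + 24*x^2 - 12*x + 1) dx. Term by term:
    ∫_0^1 36*x^4 dx = 36/5;  ∫_0^1 72*x^3 dx = 18;  ∫_0^1 24*x^2 dx = 8;
    ∫_0^1 -12*x dx = -6;  ∫_0^1 1 dx = 1.
  Sum: 36/5 + 18 + 8 − 6 + 1 = 141/5.
Adding: ||u||_{H^1}^2 = 731/42 + 141/5 = 9577/210.


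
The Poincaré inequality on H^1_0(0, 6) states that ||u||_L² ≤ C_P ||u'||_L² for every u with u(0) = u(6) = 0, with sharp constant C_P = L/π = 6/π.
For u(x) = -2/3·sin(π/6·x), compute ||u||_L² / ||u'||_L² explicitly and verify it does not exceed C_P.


||u||_L² / ||u'||_L² = 6/π = C_P.

u(x) = -2/3·sin(π/6·x), so u'(x) = -π*cos(π*x/6)/9.
Writing u(x) = A·sin(kπx/L) with A = -2/3 and k = 1, use ∫_0^L sin²(kπx/L) dx = L/2 and ∫_0^L cos²(kπx/L) dx = L/2.
u² = 4/9·sin²(π/6·x) and (u')² = π^2/81·cos²(π/6·x), and each of sin², cos² integrates to L/2 = 3 over (0, 6).
∫_0^6 u² dx = 4/3, so ||u||_L² = 2*sqrt(3)/3.
∫_0^6 (u')² dx = π^2/27, so ||u'||_L² = sqrt(3)*π/9.
Ratio ||u||_L² / ||u'||_L² = 6/π.
Sharp Poincaré constant on H^1_0(0, 6) is C_P = L/π = 6/π, achieved by sin(π/6·x).
This is the k = 1 eigenfunction (up to amplitude), so the ratio equals the sharp Poincaré constant exactly.
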